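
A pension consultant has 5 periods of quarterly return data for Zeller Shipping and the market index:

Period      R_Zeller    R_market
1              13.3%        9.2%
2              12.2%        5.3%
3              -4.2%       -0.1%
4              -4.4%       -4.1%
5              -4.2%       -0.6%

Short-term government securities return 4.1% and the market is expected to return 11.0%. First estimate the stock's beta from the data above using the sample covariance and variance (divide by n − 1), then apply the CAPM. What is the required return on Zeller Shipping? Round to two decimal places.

15.49%

Mean R_i = (13.3 + 12.2 − 4.2 − 4.4 − 4.2) / 5 = 2.5400%
Mean R_m = (9.2 + 5.3 − 0.1 − 4.1 − 0.6) / 5 = 1.9400%
Σ(R_i − R̄_i)(R_m − R̄_m) = 183.3620  ⇒  Cov = 183.3620 / 4 = 45.8405
Σ(R_m − R̄_m)² = 111.0920  ⇒  Var(R_m) = 111.0920 / 4 = 27.7730
β = Cov / Var(R_m) = 45.8405 / 27.7730 = 1.6505
MRP = 11.0% − 4.1% = 6.90%
E(R) = R_f + β × MRP = 4.1% + 1.6505 × 6.9% = 15.49%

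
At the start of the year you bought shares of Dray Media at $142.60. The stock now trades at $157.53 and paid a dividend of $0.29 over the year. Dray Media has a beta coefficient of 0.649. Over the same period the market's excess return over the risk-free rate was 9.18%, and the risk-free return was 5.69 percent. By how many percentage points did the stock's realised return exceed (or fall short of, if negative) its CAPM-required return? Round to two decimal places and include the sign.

-0.97%

Realised HPR = (P1 + D1 − P0) / P0 = (157.53 + 0.29 − 142.60) / 142.60 = 15.22 / 142.60 = 10.6732%
CAPM required = R_f + β·MRP = 5.69% + 0.649 × 9.18% = 11.64782%
α = realised − required = 10.6732% − 11.64782% = -0.97%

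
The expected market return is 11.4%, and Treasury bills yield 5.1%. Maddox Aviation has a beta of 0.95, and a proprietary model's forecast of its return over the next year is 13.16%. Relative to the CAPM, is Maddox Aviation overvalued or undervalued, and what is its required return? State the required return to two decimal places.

MRP = 11.4% − 5.1% = 6.30%
Required return = R_f + β·MRP = 5.1% + 0.95 × 6.3% = 11.09%
Forecast 13.16% > required 11.09% → the stock plots above the SML → undervalued.

Undervalued; required return 11.09%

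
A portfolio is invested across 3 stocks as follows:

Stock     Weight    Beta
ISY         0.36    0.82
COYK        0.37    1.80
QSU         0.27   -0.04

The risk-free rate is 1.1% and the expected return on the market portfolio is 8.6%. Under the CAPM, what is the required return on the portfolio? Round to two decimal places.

β_P = Σ w_i β_i = 0.36×0.82 + 0.37×1.80 + 0.27×-0.04 = 0.9504
MRP = 8.6% − 1.1% = 7.50%
E(R_P) = R_f + β_P × MRP = 1.1% + 0.9504 × 7.5% = 8.23%

8.23%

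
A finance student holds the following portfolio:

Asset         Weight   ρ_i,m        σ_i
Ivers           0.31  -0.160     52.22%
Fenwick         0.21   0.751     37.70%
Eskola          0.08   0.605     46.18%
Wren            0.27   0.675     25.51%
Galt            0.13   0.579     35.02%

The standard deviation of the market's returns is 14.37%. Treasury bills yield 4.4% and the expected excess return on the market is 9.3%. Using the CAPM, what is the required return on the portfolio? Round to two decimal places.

β_Ivers = -0.160 × 52.22% / 14.37% = -0.5814
β_Fenwick = 0.751 × 37.70% / 14.37% = 1.9703
β_Eskola = 0.605 × 46.18% / 14.37% = 1.9443
β_Wren = 0.675 × 25.51% / 14.37% = 1.1983
β_Galt = 0.579 × 35.02% / 14.37% = 1.4110
β_P = Σ w_i β_i = 0.31×-0.5814 + 0.21×1.9703 + 0.08×1.9443 + 0.27×1.1983 + 0.13×1.4110 = 0.8960
E(R_P) = R_f + β_P × MRP = 4.4% + 0.8960 × 9.3% = 12.73%

12.73%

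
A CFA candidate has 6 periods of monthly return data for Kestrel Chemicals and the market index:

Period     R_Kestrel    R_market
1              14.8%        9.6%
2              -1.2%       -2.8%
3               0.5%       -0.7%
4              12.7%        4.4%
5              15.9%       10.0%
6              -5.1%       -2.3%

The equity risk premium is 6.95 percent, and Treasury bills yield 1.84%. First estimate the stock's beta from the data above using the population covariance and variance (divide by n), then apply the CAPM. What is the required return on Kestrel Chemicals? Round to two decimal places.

Mean R_i = (14.8 − 1.2 + 0.5 + 12.7 + 15.9 − 5.1) / 6 = 6.2667%
Mean R_m = (9.6 − 2.8 − 0.7 + 4.4 + 10.0 − 2.3) / 6 = 3.0333%
Σ(R_i − R̄_i)(R_m − R̄_m) = 257.6467  ⇒  Cov = 257.6467 / 6 = 42.9411
Σ(R_m − R̄_m)² = 169.9333  ⇒  Var(R_m) = 169.9333 / 6 = 28.3222
β = Cov / Var(R_m) = 42.9411 / 28.3222 = 1.5162
E(R) = R_f + β × MRP = 1.84% + 1.5162 × 6.95% = 12.38%

12.38%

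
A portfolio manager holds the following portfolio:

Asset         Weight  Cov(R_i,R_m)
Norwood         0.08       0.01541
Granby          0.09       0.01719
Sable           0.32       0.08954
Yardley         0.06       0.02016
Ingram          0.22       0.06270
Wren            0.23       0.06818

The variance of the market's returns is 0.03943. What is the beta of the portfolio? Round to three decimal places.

1.575

β_Norwood = 0.01541 / 0.03943 = 0.3908
β_Granby = 0.01719 / 0.03943 = 0.4360
β_Sable = 0.08954 / 0.03943 = 2.2709
β_Yardley = 0.02016 / 0.03943 = 0.5113
β_Ingram = 0.06270 / 0.03943 = 1.5902
β_Wren = 0.06818 / 0.03943 = 1.7291
β_P = Σ w_i β_i = 0.08×0.3908 + 0.09×0.4360 + 0.32×2.2709 + 0.06×0.5113 + 0.22×1.5902 + 0.23×1.7291 = 1.5754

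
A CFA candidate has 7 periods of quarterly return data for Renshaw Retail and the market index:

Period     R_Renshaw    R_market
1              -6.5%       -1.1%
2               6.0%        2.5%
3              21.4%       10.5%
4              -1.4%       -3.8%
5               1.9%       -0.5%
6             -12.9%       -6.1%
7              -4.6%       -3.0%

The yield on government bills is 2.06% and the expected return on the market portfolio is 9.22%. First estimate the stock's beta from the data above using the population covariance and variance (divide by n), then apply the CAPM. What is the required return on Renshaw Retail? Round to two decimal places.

15.90%

Mean R_i = (-6.5 + 6.0 + 21.4 − 1.4 + 1.9 − 12.9 − 4.6) / 7 = 0.5571%
Mean R_m = (-1.1 + 2.5 + 10.5 − 3.8 − 0.5 − 6.1 − 3.0) / 7 = -0.2143%
Σ(R_i − R̄_i)(R_m − R̄_m) = 344.5457  ⇒  Cov = 344.5457 / 7 = 49.2208
Σ(R_m − R̄_m)² = 178.2886  ⇒  Var(R_m) = 178.2886 / 7 = 25.4698
β = Cov / Var(R_m) = 49.2208 / 25.4698 = 1.9325
MRP = 9.22% − 2.06% = 7.16%
E(R) = R_f + β × MRP = 2.06% + 1.9325 × 7.16% = 15.90%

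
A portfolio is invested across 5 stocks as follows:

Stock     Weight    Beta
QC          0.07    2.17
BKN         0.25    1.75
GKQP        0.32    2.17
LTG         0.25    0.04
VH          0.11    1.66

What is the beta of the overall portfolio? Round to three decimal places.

β_P = Σ w_i β_i = 0.07×2.17 + 0.25×1.75 + 0.32×2.17 + 0.25×0.04 + 0.11×1.66 = 1.4764

1.476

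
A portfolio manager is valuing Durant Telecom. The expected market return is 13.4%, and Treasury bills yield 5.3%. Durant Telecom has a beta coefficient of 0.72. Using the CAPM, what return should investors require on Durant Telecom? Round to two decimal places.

11.13%

Market risk premium = E(R_m) − R_f = 13.4% − 5.3% = 8.10%
E(R) = R_f + β × MRP = 5.3% + 0.72 × 8.1% = 11.13%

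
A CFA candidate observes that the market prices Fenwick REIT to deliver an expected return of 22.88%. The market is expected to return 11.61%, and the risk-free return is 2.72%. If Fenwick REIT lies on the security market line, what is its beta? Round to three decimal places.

MRP = 11.61% − 2.72% = 8.89%
β = (E(R) − R_f) / MRP = (22.88% − 2.72%) / 8.89% = 20.16% / 8.89% = 2.268

2.268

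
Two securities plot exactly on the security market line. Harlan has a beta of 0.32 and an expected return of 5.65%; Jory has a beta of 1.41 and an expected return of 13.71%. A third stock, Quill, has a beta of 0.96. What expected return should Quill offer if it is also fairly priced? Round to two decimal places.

MRP (SML slope) = (13.71% − 5.65%) / (1.41 − 0.32) = 8.06% / 1.09 = 7.3945%
R_f (intercept) = 5.65% − 0.32 × 7.3945% = 3.2838%
E(R_Quill) = R_f + β × MRP = 3.2838% + 0.96 × 7.3945% = 10.38%

10.38%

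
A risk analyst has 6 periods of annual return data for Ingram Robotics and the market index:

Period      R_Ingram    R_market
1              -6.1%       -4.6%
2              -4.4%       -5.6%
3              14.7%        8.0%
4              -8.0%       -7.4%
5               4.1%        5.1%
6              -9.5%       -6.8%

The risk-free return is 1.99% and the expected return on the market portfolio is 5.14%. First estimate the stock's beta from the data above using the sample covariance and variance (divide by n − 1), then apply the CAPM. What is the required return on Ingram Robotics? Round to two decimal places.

6.21%

Mean R_i = (-6.1 − 4.4 + 14.7 − 8.0 + 4.1 − 9.5) / 6 = -1.5333%
Mean R_m = (-4.6 − 5.6 + 8.0 − 7.4 + 5.1 − 6.8) / 6 = -1.8833%
Σ(R_i − R̄_i)(R_m − R̄_m) = 297.6833  ⇒  Cov = 297.6833 / 5 = 59.5367
Σ(R_m − R̄_m)² = 222.2483  ⇒  Var(R_m) = 222.2483 / 5 = 44.4497
β = Cov / Var(R_m) = 59.5367 / 44.4497 = 1.3394
MRP = 5.14% − 1.99% = 3.15%
E(R) = R_f + β × MRP = 1.99% + 1.3394 × 3.15% = 6.21%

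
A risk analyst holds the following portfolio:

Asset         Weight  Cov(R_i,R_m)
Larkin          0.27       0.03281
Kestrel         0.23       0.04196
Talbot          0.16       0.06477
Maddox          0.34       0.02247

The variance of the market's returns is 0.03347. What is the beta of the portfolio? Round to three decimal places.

β_Larkin = 0.03281 / 0.03347 = 0.9803
β_Kestrel = 0.04196 / 0.03347 = 1.2537
β_Talbot = 0.06477 / 0.03347 = 1.9352
β_Maddox = 0.02247 / 0.03347 = 0.6713
β_P = Σ w_i β_i = 0.27×0.9803 + 0.23×1.2537 + 0.16×1.9352 + 0.34×0.6713 = 1.0909

1.091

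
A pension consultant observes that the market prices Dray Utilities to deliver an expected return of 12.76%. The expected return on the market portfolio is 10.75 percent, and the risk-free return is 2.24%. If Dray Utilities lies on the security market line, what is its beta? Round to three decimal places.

1.236

MRP = 10.75% − 2.24% = 8.51%
β = (E(R) − R_f) / MRP = (12.76% − 2.24%) / 8.51% = 10.52% / 8.51% = 1.236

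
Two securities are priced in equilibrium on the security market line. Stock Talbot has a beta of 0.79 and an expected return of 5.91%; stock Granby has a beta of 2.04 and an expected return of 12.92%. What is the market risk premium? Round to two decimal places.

Both satisfy E(R) = R_f + β·MRP, so the slope of the SML is
MRP = (12.92% − 5.91%) / (2.04 − 0.79) = 7.01% / 1.25 = 5.6080%

5.61%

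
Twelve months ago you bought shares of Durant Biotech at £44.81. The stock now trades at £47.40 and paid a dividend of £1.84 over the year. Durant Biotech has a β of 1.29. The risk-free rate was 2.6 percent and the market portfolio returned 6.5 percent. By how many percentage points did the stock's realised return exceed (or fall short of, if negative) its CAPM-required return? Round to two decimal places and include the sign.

+2.26%

Realised HPR = (P1 + D1 − P0) / P0 = (47.40 + 1.84 − 44.81) / 44.81 = 4.43 / 44.81 = 9.8862%
MRP = 6.5% − 2.6% = 3.90%
CAPM required = R_f + β·MRP = 2.6% + 1.29 × 3.9% = 7.6310%
α = realised − required = 9.8862% − 7.6310% = +2.26%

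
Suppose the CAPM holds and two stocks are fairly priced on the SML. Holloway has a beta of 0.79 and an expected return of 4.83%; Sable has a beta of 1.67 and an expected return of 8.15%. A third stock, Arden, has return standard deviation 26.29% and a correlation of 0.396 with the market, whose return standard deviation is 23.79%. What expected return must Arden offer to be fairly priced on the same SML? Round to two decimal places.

3.50%

MRP = (8.15% − 4.83%) / (1.67 − 0.79) = 3.7727%
R_f = 4.83% − 0.79 × 3.7727% = 1.8496%
β_Arden = ρ·σ_i/σ_m = 0.396 × 26.29 / 23.79 = 0.4376
E(R_Arden) = R_f + β × MRP = 1.8496% + 0.4376 × 3.7727% = 3.50%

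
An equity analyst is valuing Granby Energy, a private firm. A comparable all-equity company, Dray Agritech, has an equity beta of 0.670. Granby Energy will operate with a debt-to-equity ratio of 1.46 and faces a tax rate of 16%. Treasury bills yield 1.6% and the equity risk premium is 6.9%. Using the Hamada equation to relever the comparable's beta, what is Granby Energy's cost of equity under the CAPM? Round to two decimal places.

β_L = β_U × [1 + (1 − t)(D/E)] = 0.670 × [1 + (1 − 0.16) × 1.46]
    = 0.670 × [1 + 0.84 × 1.46] = 0.670 × 2.2264 = 1.4917
E(R) = R_f + β_L × MRP = 1.6% + 1.4917 × 6.9% = 11.89%

11.89%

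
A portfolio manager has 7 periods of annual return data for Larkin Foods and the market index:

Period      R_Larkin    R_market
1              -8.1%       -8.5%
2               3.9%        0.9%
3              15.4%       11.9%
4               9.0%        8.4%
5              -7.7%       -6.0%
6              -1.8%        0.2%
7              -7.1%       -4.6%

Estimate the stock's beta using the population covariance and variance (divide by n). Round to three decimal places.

1.196

Mean R_i = (-8.1 + 3.9 + 15.4 + 9.0 − 7.7 − 1.8 − 7.1) / 7 = 0.5143%
Mean R_m = (-8.5 + 0.9 + 11.9 + 8.4 − 6.0 + 0.2 − 4.6) / 7 = 0.3286%
Σ(R_i − R̄_i)(R_m − R̄_m) = 408.5371  ⇒  Cov = 408.5371 / 7 = 58.3624
Σ(R_m − R̄_m)² = 341.6743  ⇒  Var(R_m) = 341.6743 / 7 = 48.8106
β = Cov / Var(R_m) = 58.3624 / 48.8106 = 1.1957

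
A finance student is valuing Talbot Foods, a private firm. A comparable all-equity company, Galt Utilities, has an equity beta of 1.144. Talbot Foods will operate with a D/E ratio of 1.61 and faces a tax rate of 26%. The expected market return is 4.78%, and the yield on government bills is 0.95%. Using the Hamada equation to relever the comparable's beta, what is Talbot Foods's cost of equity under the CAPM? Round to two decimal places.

10.55%

β_L = β_U × [1 + (1 − t)(D/E)] = 1.144 × [1 + (1 − 0.26) × 1.61]
    = 1.144 × [1 + 0.74 × 1.61] = 1.144 × 2.1914 = 2.5070
MRP = 4.78% − 0.95% = 3.83%
E(R) = R_f + β_L × MRP = 0.95% + 2.5070 × 3.83% = 10.55%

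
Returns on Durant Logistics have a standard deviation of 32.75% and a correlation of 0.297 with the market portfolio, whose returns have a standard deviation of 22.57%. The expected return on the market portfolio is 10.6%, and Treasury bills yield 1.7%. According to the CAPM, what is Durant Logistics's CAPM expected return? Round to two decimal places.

β = ρ × σ_i / σ_m = 0.297 × 32.75% / 22.57% = 0.4310
MRP = 10.6% − 1.7% = 8.90%
E(R) = 1.7% + 0.4310 × 8.9% = 5.54%

5.54%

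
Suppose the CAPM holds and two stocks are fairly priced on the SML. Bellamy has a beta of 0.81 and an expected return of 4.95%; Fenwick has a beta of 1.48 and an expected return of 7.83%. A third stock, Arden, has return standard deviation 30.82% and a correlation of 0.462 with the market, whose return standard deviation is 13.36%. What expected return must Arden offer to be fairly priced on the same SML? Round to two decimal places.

6.05%

MRP = (7.83% − 4.95%) / (1.48 − 0.81) = 4.2985%
R_f = 4.95% − 0.81 × 4.2985% = 1.4682%
β_Arden = ρ·σ_i/σ_m = 0.462 × 30.82 / 13.36 = 1.0658
E(R_Arden) = R_f + β × MRP = 1.4682% + 1.0658 × 4.2985% = 6.05%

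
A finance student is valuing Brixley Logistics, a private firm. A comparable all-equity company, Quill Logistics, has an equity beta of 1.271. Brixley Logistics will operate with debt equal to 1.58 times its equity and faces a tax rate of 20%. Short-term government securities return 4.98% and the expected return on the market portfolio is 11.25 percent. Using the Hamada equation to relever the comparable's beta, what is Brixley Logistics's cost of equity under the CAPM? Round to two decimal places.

β_L = β_U × [1 + (1 − t)(D/E)] = 1.271 × [1 + (1 − 0.20) × 1.58]
    = 1.271 × [1 + 0.80 × 1.58] = 1.271 × 2.2640 = 2.8775
MRP = 11.25% − 4.98% = 6.27%
E(R) = R_f + β_L × MRP = 4.98% + 2.8775 × 6.27% = 23.02%

23.02%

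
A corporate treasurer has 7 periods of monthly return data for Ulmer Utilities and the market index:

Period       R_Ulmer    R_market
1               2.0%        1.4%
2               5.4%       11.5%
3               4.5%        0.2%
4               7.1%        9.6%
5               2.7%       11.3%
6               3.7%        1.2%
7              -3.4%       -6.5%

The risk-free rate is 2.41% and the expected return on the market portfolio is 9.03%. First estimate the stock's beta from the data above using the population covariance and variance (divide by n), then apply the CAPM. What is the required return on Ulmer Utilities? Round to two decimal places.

Mean R_i = (2.0 + 5.4 + 4.5 + 7.1 + 2.7 + 3.7 − 3.4) / 7 = 3.1429%
Mean R_m = (1.4 + 11.5 + 0.2 + 9.6 + 11.3 + 1.2 − 6.5) / 7 = 4.1000%
Σ(R_i − R̄_i)(R_m − R̄_m) = 100.8100  ⇒  Cov = 100.8100 / 7 = 14.4014
Σ(R_m − R̄_m)² = 280.1200  ⇒  Var(R_m) = 280.1200 / 7 = 40.0171
β = Cov / Var(R_m) = 14.4014 / 40.0171 = 0.3599
MRP = 9.03% − 2.41% = 6.62%
E(R) = R_f + β × MRP = 2.41% + 0.3599 × 6.62% = 4.79%

4.79%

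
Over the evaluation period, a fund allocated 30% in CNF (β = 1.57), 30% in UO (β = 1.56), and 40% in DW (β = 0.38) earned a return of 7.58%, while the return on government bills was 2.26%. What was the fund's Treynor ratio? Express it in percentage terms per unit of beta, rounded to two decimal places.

4.88%

β_P = 0.30×1.57 + 0.30×1.56 + 0.40×0.38 = 1.0910
Treynor = (R_P − R_f) / β_P = (7.58% − 2.26%) / 1.0910 = 5.32% / 1.0910 = 4.88%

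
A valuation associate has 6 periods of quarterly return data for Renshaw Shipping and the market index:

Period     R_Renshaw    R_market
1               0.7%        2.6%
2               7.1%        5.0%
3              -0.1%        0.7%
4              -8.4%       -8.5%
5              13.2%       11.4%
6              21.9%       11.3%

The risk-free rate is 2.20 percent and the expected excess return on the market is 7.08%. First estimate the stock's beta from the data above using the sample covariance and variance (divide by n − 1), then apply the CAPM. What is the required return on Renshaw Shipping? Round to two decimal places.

Mean R_i = (0.7 + 7.1 − 0.1 − 8.4 + 13.2 + 21.9) / 6 = 5.7333%
Mean R_m = (2.6 + 5.0 + 0.7 − 8.5 + 11.4 + 11.3) / 6 = 3.7500%
Σ(R_i − R̄_i)(R_m − R̄_m) = 377.6000  ⇒  Cov = 377.6000 / 5 = 75.5200
Σ(R_m − R̄_m)² = 277.7750  ⇒  Var(R_m) = 277.7750 / 5 = 55.5550
β = Cov / Var(R_m) = 75.5200 / 55.5550 = 1.3594
E(R) = R_f + β × MRP = 2.20% + 1.3594 × 7.08% = 11.82%

11.82%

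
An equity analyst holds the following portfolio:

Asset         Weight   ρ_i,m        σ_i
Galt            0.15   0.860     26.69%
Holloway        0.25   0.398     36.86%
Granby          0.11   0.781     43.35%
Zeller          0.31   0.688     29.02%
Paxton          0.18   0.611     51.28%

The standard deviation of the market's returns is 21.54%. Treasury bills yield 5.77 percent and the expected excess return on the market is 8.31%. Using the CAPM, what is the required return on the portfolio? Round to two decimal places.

β_Galt = 0.860 × 26.69% / 21.54% = 1.0656
β_Holloway = 0.398 × 36.86% / 21.54% = 0.6811
β_Granby = 0.781 × 43.35% / 21.54% = 1.5718
β_Zeller = 0.688 × 29.02% / 21.54% = 0.9269
β_Paxton = 0.611 × 51.28% / 21.54% = 1.4546
β_P = Σ w_i β_i = 0.15×1.0656 + 0.25×0.6811 + 0.11×1.5718 + 0.31×0.9269 + 0.18×1.4546 = 1.0522
E(R_P) = R_f + β_P × MRP = 5.77% + 1.0522 × 8.31% = 14.51%

14.51%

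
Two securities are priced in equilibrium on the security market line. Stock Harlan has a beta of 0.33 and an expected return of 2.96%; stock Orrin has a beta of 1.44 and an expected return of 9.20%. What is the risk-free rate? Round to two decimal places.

1.10%

Both satisfy E(R) = R_f + β·MRP, so the slope of the SML is
MRP = (9.20% − 2.96%) / (1.44 − 0.33) = 6.24% / 1.11 = 5.6216%
R_f = E(R_Harlan) − β_Harlan·MRP = 2.96% − 0.33 × 5.6216% = 1.1049%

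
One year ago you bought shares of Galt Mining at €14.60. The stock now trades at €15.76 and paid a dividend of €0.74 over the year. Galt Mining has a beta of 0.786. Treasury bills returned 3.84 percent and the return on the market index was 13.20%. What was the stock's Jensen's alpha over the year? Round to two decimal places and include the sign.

Realised HPR = (P1 + D1 − P0) / P0 = (15.76 + 0.74 − 14.60) / 14.60 = 1.90 / 14.60 = 13.0137%
MRP = 13.20% − 3.84% = 9.36%
CAPM required = R_f + β·MRP = 3.84% + 0.786 × 9.36% = 11.19696%
α = realised − required = 13.0137% − 11.19696% = +1.82%

+1.82%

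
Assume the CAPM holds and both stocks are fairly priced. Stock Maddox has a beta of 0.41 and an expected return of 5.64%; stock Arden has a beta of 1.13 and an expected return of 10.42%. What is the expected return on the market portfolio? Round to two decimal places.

Both satisfy E(R) = R_f + β·MRP, so the slope of the SML is
MRP = (10.42% − 5.64%) / (1.13 − 0.41) = 4.78% / 0.72 = 6.6389%
R_f = E(R_Maddox) − β_Maddox·MRP = 5.64% − 0.41 × 6.6389% = 2.9181%
E(R_m) = R_f + MRP = 2.9181% + 6.6389% = 9.56%

9.56%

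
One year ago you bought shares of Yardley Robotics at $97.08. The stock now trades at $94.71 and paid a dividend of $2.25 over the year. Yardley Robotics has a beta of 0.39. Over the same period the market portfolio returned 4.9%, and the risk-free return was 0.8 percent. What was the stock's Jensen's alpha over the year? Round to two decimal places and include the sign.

-2.52%

Realised HPR = (P1 + D1 − P0) / P0 = (94.71 + 2.25 − 97.08) / 97.08 = -0.12 / 97.08 = -0.1236%
MRP = 4.9% − 0.8% = 4.10%
CAPM required = R_f + β·MRP = 0.8% + 0.39 × 4.1% = 2.3990%
α = realised − required = -0.1236% − 2.3990% = -2.52%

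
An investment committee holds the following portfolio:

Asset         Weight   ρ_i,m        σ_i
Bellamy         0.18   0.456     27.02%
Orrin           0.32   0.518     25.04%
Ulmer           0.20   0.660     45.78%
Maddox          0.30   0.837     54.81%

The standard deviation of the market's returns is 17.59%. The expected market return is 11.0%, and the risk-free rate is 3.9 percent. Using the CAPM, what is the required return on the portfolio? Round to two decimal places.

14.46%

β_Bellamy = 0.456 × 27.02% / 17.59% = 0.7005
β_Orrin = 0.518 × 25.04% / 17.59% = 0.7374
β_Ulmer = 0.660 × 45.78% / 17.59% = 1.7177
β_Maddox = 0.837 × 54.81% / 17.59% = 2.6081
β_P = Σ w_i β_i = 0.18×0.7005 + 0.32×0.7374 + 0.20×1.7177 + 0.30×2.6081 = 1.4880
MRP = 11.0% − 3.9% = 7.10%
E(R_P) = R_f + β_P × MRP = 3.9% + 1.4880 × 7.1% = 14.46%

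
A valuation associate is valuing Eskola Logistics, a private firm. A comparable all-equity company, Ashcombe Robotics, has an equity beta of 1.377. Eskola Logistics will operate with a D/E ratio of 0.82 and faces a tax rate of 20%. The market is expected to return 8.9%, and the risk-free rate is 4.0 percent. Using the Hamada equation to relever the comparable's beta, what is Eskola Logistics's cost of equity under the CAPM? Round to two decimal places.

15.17%

β_L = β_U × [1 + (1 − t)(D/E)] = 1.377 × [1 + (1 − 0.20) × 0.82]
    = 1.377 × [1 + 0.80 × 0.82] = 1.377 × 1.6560 = 2.2803
MRP = 8.9% − 4.0% = 4.90%
E(R) = R_f + β_L × MRP = 4.0% + 2.2803 × 4.9% = 15.17%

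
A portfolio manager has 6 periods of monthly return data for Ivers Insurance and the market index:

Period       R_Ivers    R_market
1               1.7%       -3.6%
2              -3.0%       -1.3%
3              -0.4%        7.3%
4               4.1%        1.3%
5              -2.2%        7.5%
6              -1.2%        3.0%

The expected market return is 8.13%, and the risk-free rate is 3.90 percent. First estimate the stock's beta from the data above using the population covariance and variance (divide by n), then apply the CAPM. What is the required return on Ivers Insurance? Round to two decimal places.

Mean R_i = (1.7 − 3.0 − 0.4 + 4.1 − 2.2 − 1.2) / 6 = -0.1667%
Mean R_m = (-3.6 − 1.3 + 7.3 + 1.3 + 7.5 + 3.0) / 6 = 2.3667%
Σ(R_i − R̄_i)(R_m − R̄_m) = -17.5433  ⇒  Cov = -17.5433 / 6 = -2.9239
Σ(R_m − R̄_m)² = 101.2733  ⇒  Var(R_m) = 101.2733 / 6 = 16.8789
β = Cov / Var(R_m) = -2.9239 / 16.8789 = -0.1732
MRP = 8.13% − 3.90% = 4.23%
E(R) = R_f + β × MRP = 3.90% + -0.1732 × 4.23% = 3.17%

3.17%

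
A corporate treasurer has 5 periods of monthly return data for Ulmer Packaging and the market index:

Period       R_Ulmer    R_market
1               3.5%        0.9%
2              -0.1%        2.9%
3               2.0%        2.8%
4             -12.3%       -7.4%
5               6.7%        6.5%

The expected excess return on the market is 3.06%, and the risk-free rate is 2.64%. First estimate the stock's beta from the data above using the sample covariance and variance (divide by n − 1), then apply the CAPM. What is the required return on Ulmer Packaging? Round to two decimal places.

Mean R_i = (3.5 − 0.1 + 2.0 − 12.3 + 6.7) / 5 = -0.0400%
Mean R_m = (0.9 + 2.9 + 2.8 − 7.4 + 6.5) / 5 = 1.1400%
Σ(R_i − R̄_i)(R_m − R̄_m) = 143.2580  ⇒  Cov = 143.2580 / 4 = 35.8145
Σ(R_m − R̄_m)² = 107.5720  ⇒  Var(R_m) = 107.5720 / 4 = 26.8930
β = Cov / Var(R_m) = 35.8145 / 26.8930 = 1.3317
E(R) = R_f + β × MRP = 2.64% + 1.3317 × 3.06% = 6.72%

6.72%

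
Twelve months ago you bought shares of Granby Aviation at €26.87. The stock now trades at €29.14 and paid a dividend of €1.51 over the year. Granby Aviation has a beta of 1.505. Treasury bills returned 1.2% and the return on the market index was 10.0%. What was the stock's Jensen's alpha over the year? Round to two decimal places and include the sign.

-0.38%

Realised HPR = (P1 + D1 − P0) / P0 = (29.14 + 1.51 − 26.87) / 26.87 = 3.78 / 26.87 = 14.0677%
MRP = 10.0% − 1.2% = 8.80%
CAPM required = R_f + β·MRP = 1.2% + 1.505 × 8.8% = 14.4440%
α = realised − required = 14.0677% − 14.4440% = -0.38%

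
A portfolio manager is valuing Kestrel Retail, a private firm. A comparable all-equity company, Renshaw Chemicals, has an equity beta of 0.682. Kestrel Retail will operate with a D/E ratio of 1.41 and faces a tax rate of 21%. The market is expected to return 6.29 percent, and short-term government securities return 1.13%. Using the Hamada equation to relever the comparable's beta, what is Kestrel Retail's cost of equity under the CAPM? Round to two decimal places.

8.57%

β_L = β_U × [1 + (1 − t)(D/E)] = 0.682 × [1 + (1 − 0.21) × 1.41]
    = 0.682 × [1 + 0.79 × 1.41] = 0.682 × 2.1139 = 1.4417
MRP = 6.29% − 1.13% = 5.16%
E(R) = R_f + β_L × MRP = 1.13% + 1.4417 × 5.16% = 8.57%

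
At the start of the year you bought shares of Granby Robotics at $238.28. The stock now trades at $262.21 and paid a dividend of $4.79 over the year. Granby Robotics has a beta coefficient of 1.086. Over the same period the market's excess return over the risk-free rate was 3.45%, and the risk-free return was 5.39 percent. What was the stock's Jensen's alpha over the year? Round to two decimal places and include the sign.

+2.92%

Realised HPR = (P1 + D1 − P0) / P0 = (262.21 + 4.79 − 238.28) / 238.28 = 28.72 / 238.28 = 12.0530%
CAPM required = R_f + β·MRP = 5.39% + 1.086 × 3.45% = 9.13670%
α = realised − required = 12.0530% − 9.13670% = +2.92%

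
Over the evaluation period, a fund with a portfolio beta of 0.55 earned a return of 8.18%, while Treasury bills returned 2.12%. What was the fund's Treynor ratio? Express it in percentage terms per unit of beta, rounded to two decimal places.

11.02%

Treynor = (R_P − R_f) / β_P = (8.18% − 2.12%) / 0.5500 = 6.06% / 0.5500 = 11.02%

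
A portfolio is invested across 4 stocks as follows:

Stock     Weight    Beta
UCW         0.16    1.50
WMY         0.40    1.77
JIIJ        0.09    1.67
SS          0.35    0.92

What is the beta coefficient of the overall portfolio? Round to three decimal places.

β_P = Σ w_i β_i = 0.16×1.50 + 0.40×1.77 + 0.09×1.67 + 0.35×0.92 = 1.4203

1.420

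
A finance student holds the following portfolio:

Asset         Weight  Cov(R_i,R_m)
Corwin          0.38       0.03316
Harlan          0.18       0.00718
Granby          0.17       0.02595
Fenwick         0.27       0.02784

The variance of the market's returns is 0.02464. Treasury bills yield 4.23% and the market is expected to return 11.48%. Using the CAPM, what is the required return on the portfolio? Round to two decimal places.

β_Corwin = 0.03316 / 0.02464 = 1.3458
β_Harlan = 0.00718 / 0.02464 = 0.2914
β_Granby = 0.02595 / 0.02464 = 1.0532
β_Fenwick = 0.02784 / 0.02464 = 1.1299
β_P = Σ w_i β_i = 0.38×1.3458 + 0.18×0.2914 + 0.17×1.0532 + 0.27×1.1299 = 1.0480
MRP = 11.48% − 4.23% = 7.25%
E(R_P) = R_f + β_P × MRP = 4.23% + 1.0480 × 7.25% = 11.83%

11.83%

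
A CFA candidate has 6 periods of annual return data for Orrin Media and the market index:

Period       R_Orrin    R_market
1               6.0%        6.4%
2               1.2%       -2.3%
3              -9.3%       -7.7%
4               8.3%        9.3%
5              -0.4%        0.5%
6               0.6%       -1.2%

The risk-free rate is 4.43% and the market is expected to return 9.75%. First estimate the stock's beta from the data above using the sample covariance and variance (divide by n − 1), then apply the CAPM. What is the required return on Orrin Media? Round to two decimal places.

Mean R_i = (6.0 + 1.2 − 9.3 + 8.3 − 0.4 + 0.6) / 6 = 1.0667%
Mean R_m = (6.4 − 2.3 − 7.7 + 9.3 + 0.5 − 1.2) / 6 = 0.8333%
Σ(R_i − R̄_i)(R_m − R̄_m) = 178.1867  ⇒  Cov = 178.1867 / 5 = 35.6373
Σ(R_m − R̄_m)² = 189.5533  ⇒  Var(R_m) = 189.5533 / 5 = 37.9107
β = Cov / Var(R_m) = 35.6373 / 37.9107 = 0.9400
MRP = 9.75% − 4.43% = 5.32%
E(R) = R_f + β × MRP = 4.43% + 0.9400 × 5.32% = 9.43%

9.43%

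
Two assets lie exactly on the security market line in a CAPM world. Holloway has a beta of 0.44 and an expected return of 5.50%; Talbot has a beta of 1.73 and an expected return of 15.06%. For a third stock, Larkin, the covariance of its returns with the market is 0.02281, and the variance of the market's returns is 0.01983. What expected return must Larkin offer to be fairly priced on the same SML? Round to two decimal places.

MRP = (15.06% − 5.50%) / (1.73 − 0.44) = 7.4109%
R_f = 5.50% − 0.44 × 7.4109% = 2.2392%
β_Larkin = Cov / Var(R_m) = 0.02281 / 0.01983 = 1.1503
E(R_Larkin) = R_f + β × MRP = 2.2392% + 1.1503 × 7.4109% = 10.76%

10.76%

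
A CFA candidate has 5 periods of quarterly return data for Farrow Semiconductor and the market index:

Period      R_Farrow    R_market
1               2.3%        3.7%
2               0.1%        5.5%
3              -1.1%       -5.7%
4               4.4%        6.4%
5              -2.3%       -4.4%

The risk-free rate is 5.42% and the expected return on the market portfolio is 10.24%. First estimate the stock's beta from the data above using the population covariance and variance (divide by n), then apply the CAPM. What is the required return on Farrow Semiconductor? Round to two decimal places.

Mean R_i = (2.3 + 0.1 − 1.1 + 4.4 − 2.3) / 5 = 0.6800%
Mean R_m = (3.7 + 5.5 − 5.7 + 6.4 − 4.4) / 5 = 1.1000%
Σ(R_i − R̄_i)(R_m − R̄_m) = 49.8700  ⇒  Cov = 49.8700 / 5 = 9.9740
Σ(R_m − R̄_m)² = 130.7000  ⇒  Var(R_m) = 130.7000 / 5 = 26.1400
β = Cov / Var(R_m) = 9.9740 / 26.1400 = 0.3816
MRP = 10.24% − 5.42% = 4.82%
E(R) = R_f + β × MRP = 5.42% + 0.3816 × 4.82% = 7.26%

7.26%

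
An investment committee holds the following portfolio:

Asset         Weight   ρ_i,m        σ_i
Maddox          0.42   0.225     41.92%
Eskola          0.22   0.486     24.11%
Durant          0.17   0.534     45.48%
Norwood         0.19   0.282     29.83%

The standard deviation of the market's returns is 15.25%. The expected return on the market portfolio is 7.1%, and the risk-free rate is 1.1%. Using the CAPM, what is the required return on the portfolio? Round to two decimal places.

5.93%

β_Maddox = 0.225 × 41.92% / 15.25% = 0.6185
β_Eskola = 0.486 × 24.11% / 15.25% = 0.7684
β_Durant = 0.534 × 45.48% / 15.25% = 1.5925
β_Norwood = 0.282 × 29.83% / 15.25% = 0.5516
β_P = Σ w_i β_i = 0.42×0.6185 + 0.22×0.7684 + 0.17×1.5925 + 0.19×0.5516 = 0.8043
MRP = 7.1% − 1.1% = 6.00%
E(R_P) = R_f + β_P × MRP = 1.1% + 0.8043 × 6.0% = 5.93%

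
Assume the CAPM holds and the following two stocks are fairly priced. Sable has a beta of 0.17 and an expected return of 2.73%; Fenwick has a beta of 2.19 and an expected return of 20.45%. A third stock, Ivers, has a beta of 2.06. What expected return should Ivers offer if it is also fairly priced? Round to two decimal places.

MRP (SML slope) = (20.45% − 2.73%) / (2.19 − 0.17) = 17.72% / 2.02 = 8.7723%
R_f (intercept) = 2.73% − 0.17 × 8.7723% = 1.2387%
E(R_Ivers) = R_f + β × MRP = 1.2387% + 2.06 × 8.7723% = 19.31%

19.31%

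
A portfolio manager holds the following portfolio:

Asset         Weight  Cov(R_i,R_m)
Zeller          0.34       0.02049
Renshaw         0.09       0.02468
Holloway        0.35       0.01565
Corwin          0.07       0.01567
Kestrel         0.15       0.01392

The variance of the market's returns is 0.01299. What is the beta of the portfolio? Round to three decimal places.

1.374

β_Zeller = 0.02049 / 0.01299 = 1.5774
β_Renshaw = 0.02468 / 0.01299 = 1.8999
β_Holloway = 0.01565 / 0.01299 = 1.2048
β_Corwin = 0.01567 / 0.01299 = 1.2063
β_Kestrel = 0.01392 / 0.01299 = 1.0716
β_P = Σ w_i β_i = 0.34×1.5774 + 0.09×1.8999 + 0.35×1.2048 + 0.07×1.2063 + 0.15×1.0716 = 1.3742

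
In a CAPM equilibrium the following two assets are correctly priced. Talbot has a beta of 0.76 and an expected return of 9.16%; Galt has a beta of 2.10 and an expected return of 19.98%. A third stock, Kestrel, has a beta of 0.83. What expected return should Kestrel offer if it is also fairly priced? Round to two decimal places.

MRP (SML slope) = (19.98% − 9.16%) / (2.10 − 0.76) = 10.82% / 1.34 = 8.0746%
R_f (intercept) = 9.16% − 0.76 × 8.0746% = 3.0233%
E(R_Kestrel) = R_f + β × MRP = 3.0233% + 0.83 × 8.0746% = 9.73%

9.73%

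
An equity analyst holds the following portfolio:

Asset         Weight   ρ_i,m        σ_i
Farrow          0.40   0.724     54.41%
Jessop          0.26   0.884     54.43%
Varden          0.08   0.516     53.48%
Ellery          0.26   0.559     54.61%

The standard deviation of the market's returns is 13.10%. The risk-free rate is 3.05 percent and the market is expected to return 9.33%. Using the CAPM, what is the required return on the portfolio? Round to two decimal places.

β_Farrow = 0.724 × 54.41% / 13.10% = 3.0071
β_Jessop = 0.884 × 54.43% / 13.10% = 3.6730
β_Varden = 0.516 × 53.48% / 13.10% = 2.1065
β_Ellery = 0.559 × 54.61% / 13.10% = 2.3303
β_P = Σ w_i β_i = 0.40×3.0071 + 0.26×3.6730 + 0.08×2.1065 + 0.26×2.3303 = 2.9322
MRP = 9.33% − 3.05% = 6.28%
E(R_P) = R_f + β_P × MRP = 3.05% + 2.9322 × 6.28% = 21.46%

21.46%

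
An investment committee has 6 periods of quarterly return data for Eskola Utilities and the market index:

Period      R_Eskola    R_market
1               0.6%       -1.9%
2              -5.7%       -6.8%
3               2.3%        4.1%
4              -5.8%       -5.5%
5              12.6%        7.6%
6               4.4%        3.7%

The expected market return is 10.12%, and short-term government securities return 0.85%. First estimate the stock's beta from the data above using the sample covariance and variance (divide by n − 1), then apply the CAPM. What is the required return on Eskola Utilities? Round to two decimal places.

11.29%

Mean R_i = (0.6 − 5.7 + 2.3 − 5.8 + 12.6 + 4.4) / 6 = 1.4000%
Mean R_m = (-1.9 − 6.8 + 4.1 − 5.5 + 7.6 + 3.7) / 6 = 0.2000%
Σ(R_i − R̄_i)(R_m − R̄_m) = 189.3100  ⇒  Cov = 189.3100 / 5 = 37.8620
Σ(R_m − R̄_m)² = 168.1200  ⇒  Var(R_m) = 168.1200 / 5 = 33.6240
β = Cov / Var(R_m) = 37.8620 / 33.6240 = 1.1260
MRP = 10.12% − 0.85% = 9.27%
E(R) = R_f + β × MRP = 0.85% + 1.1260 × 9.27% = 11.29%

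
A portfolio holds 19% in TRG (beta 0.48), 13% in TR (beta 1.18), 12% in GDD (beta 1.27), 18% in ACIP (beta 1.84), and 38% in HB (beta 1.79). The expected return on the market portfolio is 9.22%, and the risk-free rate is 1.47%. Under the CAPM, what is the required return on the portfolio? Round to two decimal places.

β_P = Σ w_i β_i = 0.19×0.48 + 0.13×1.18 + 0.12×1.27 + 0.18×1.84 + 0.38×1.79 = 1.4084
MRP = 9.22% − 1.47% = 7.75%
E(R_P) = R_f + β_P × MRP = 1.47% + 1.4084 × 7.75% = 12.39%

12.39%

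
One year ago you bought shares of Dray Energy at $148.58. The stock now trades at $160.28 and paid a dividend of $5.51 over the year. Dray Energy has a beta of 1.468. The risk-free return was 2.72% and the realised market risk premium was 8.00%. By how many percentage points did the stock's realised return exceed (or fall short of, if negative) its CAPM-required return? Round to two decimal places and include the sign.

-2.88%

Realised HPR = (P1 + D1 − P0) / P0 = (160.28 + 5.51 − 148.58) / 148.58 = 17.21 / 148.58 = 11.5830%
CAPM required = R_f + β·MRP = 2.72% + 1.468 × 8.00% = 14.46400%
α = realised − required = 11.5830% − 14.46400% = -2.88%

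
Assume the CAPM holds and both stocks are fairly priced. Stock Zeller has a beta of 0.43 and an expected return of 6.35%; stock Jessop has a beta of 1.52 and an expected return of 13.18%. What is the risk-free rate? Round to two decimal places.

3.66%

Both satisfy E(R) = R_f + β·MRP, so the slope of the SML is
MRP = (13.18% − 6.35%) / (1.52 − 0.43) = 6.83% / 1.09 = 6.2661%
R_f = E(R_Zeller) − β_Zeller·MRP = 6.35% − 0.43 × 6.2661% = 3.6556%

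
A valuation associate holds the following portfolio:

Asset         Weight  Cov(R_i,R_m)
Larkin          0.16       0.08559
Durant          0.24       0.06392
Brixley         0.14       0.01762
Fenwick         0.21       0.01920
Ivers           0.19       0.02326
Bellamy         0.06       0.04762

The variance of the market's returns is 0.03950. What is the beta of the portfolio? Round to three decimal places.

1.084

β_Larkin = 0.08559 / 0.03950 = 2.1668
β_Durant = 0.06392 / 0.03950 = 1.6182
β_Brixley = 0.01762 / 0.03950 = 0.4461
β_Fenwick = 0.01920 / 0.03950 = 0.4861
β_Ivers = 0.02326 / 0.03950 = 0.5889
β_Bellamy = 0.04762 / 0.03950 = 1.2056
β_P = Σ w_i β_i = 0.16×2.1668 + 0.24×1.6182 + 0.14×0.4461 + 0.21×0.4861 + 0.19×0.5889 + 0.06×1.2056 = 1.0838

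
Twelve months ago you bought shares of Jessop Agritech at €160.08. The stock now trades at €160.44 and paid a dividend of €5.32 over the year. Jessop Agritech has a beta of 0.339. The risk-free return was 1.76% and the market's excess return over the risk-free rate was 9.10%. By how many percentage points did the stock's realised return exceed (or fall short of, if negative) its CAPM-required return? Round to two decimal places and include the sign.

-1.30%

Realised HPR = (P1 + D1 − P0) / P0 = (160.44 + 5.32 − 160.08) / 160.08 = 5.68 / 160.08 = 3.5482%
CAPM required = R_f + β·MRP = 1.76% + 0.339 × 9.10% = 4.84490%
α = realised − required = 3.5482% − 4.84490% = -1.30%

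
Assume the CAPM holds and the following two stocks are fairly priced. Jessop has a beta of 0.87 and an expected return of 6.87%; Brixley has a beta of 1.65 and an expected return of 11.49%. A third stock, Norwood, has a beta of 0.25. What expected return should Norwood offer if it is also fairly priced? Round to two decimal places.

MRP (SML slope) = (11.49% − 6.87%) / (1.65 − 0.87) = 4.62% / 0.78 = 5.9231%
R_f (intercept) = 6.87% − 0.87 × 5.9231% = 1.7169%
E(R_Norwood) = R_f + β × MRP = 1.7169% + 0.25 × 5.9231% = 3.20%

3.20%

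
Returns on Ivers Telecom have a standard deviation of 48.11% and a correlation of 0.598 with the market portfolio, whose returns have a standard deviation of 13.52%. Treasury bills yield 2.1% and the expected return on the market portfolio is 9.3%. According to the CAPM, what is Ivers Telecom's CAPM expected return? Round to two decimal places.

17.42%

β = ρ × σ_i / σ_m = 0.598 × 48.11% / 13.52% = 2.1279
MRP = 9.3% − 2.1% = 7.20%
E(R) = 2.1% + 2.1279 × 7.2% = 17.42%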